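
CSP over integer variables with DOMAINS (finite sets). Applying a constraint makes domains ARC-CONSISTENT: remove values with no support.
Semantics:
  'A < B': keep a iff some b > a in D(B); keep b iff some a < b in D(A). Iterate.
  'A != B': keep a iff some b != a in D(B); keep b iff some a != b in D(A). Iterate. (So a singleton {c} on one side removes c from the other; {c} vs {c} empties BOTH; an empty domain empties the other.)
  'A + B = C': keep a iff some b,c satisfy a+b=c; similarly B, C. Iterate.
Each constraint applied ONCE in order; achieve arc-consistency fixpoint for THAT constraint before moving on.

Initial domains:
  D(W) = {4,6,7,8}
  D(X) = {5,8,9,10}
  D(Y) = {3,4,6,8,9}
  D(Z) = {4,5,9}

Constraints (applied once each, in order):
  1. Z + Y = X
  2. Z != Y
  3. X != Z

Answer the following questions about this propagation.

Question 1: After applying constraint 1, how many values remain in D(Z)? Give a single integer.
Answer: 2

Derivation:
Constraint 1 (Z + Y = X) on D(Z)={4,5,9} D(Y)={3,4,6,8,9} D(X)={5,8,9,10}: Z {4,5,9}->{4,5}; Y {3,4,6,8,9}->{3,4,6}; X {5,8,9,10}->{8,9,10}
So after constraint 1: D(Z)={4,5}, size = 2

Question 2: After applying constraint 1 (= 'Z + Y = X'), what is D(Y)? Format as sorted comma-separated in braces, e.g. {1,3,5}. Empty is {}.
Answer: {3,4,6}

Derivation:
Constraint 1 (Z + Y = X) on D(Z)={4,5,9} D(Y)={3,4,6,8,9} D(X)={5,8,9,10}: Z {4,5,9}->{4,5}; Y {3,4,6,8,9}->{3,4,6}; X {5,8,9,10}->{8,9,10}
So after constraint 1: D(Y) = {3,4,6}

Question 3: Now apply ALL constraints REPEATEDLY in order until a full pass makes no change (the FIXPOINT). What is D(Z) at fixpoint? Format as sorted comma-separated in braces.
Answer: {4,5}

Derivation:
pass 0 (initial): D(Z)={4,5,9}
pass 1: X {5,8,9,10}->{8,9,10}; Y {3,4,6,8,9}->{3,4,6}; Z {4,5,9}->{4,5}
pass 2: no change
Fixpoint after 2 passes: D(Z) = {4,5}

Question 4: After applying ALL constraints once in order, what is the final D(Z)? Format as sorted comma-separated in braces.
Answer: {4,5}

Derivation:
Constraint 1 (Z + Y = X) on D(Z)={4,5,9} D(Y)={3,4,6,8,9} D(X)={5,8,9,10}: Z {4,5,9}->{4,5}; Y {3,4,6,8,9}->{3,4,6}; X {5,8,9,10}->{8,9,10}
Constraint 2 (Z != Y) on D(Z)={4,5} D(Y)={3,4,6}: no change
Constraint 3 (X != Z) on D(X)={8,9,10} D(Z)={4,5}: no change
So after all 3 constraints: D(Z) = {4,5}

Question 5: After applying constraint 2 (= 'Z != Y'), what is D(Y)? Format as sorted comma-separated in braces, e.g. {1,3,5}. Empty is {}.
Answer: {3,4,6}

Derivation:
Constraint 1 (Z + Y = X) on D(Z)={4,5,9} D(Y)={3,4,6,8,9} D(X)={5,8,9,10}: Z {4,5,9}->{4,5}; Y {3,4,6,8,9}->{3,4,6}; X {5,8,9,10}->{8,9,10}
Constraint 2 (Z != Y) on D(Z)={4,5} D(Y)={3,4,6}: no change
So after constraint 2: D(Y) = {3,4,6}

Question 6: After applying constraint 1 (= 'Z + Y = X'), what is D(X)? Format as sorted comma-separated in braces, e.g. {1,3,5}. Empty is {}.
Answer: {8,9,10}

Derivation:
Constraint 1 (Z + Y = X) on D(Z)={4,5,9} D(Y)={3,4,6,8,9} D(X)={5,8,9,10}: Z {4,5,9}->{4,5}; Y {3,4,6,8,9}->{3,4,6}; X {5,8,9,10}->{8,9,10}
So after constraint 1: D(X) = {8,9,10}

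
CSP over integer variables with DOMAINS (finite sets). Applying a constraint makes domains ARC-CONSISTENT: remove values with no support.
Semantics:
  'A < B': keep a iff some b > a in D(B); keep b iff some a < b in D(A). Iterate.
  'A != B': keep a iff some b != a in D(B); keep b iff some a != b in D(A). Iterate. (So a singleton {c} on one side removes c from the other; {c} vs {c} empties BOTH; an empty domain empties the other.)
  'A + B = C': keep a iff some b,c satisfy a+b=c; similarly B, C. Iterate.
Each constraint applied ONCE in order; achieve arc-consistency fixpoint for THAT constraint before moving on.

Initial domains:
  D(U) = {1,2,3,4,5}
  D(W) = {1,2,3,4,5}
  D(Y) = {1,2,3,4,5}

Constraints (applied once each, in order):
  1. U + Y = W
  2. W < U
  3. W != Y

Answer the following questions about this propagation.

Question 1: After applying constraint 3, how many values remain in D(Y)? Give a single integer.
Answer: 4

Derivation:
Constraint 1 (U + Y = W) on D(U)={1,2,3,4,5} D(Y)={1,2,3,4,5} D(W)={1,2,3,4,5}: U {1,2,3,4,5}->{1,2,3,4}; Y {1,2,3,4,5}->{1,2,3,4}; W {1,2,3,4,5}->{2,3,4,5}
Constraint 2 (W < U) on D(W)={2,3,4,5} D(U)={1,2,3,4}: W {2,3,4,5}->{2,3}; U {1,2,3,4}->{3,4}
Constraint 3 (W != Y) on D(W)={2,3} D(Y)={1,2,3,4}: no change
So after constraint 3: D(Y)={1,2,3,4}, size = 4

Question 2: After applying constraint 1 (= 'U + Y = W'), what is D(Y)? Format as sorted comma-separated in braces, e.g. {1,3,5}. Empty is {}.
Answer: {1,2,3,4}

Derivation:
Constraint 1 (U + Y = W) on D(U)={1,2,3,4,5} D(Y)={1,2,3,4,5} D(W)={1,2,3,4,5}: U {1,2,3,4,5}->{1,2,3,4}; Y {1,2,3,4,5}->{1,2,3,4}; W {1,2,3,4,5}->{2,3,4,5}
So after constraint 1: D(Y) = {1,2,3,4}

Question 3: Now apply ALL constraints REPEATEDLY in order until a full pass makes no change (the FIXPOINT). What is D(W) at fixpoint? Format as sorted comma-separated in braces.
pass 0 (initial): D(W)={1,2,3,4,5}
pass 1: U {1,2,3,4,5}->{3,4}; W {1,2,3,4,5}->{2,3}; Y {1,2,3,4,5}->{1,2,3,4}
pass 2: U {3,4}->{}; W {2,3}->{}; Y {1,2,3,4}->{}
pass 3: no change
Fixpoint after 3 passes: D(W) = {}

Answer: {}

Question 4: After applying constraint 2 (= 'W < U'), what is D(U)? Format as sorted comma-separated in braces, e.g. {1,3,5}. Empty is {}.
Answer: {3,4}

Derivation:
Constraint 1 (U + Y = W) on D(U)={1,2,3,4,5} D(Y)={1,2,3,4,5} D(W)={1,2,3,4,5}: U {1,2,3,4,5}->{1,2,3,4}; Y {1,2,3,4,5}->{1,2,3,4}; W {1,2,3,4,5}->{2,3,4,5}
Constraint 2 (W < U) on D(W)={2,3,4,5} D(U)={1,2,3,4}: W {2,3,4,5}->{2,3}; U {1,2,3,4}->{3,4}
So after constraint 2: D(U) = {3,4}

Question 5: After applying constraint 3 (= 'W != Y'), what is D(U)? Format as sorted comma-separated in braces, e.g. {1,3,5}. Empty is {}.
Answer: {3,4}

Derivation:
Constraint 1 (U + Y = W) on D(U)={1,2,3,4,5} D(Y)={1,2,3,4,5} D(W)={1,2,3,4,5}: U {1,2,3,4,5}->{1,2,3,4}; Y {1,2,3,4,5}->{1,2,3,4}; W {1,2,3,4,5}->{2,3,4,5}
Constraint 2 (W < U) on D(W)={2,3,4,5} D(U)={1,2,3,4}: W {2,3,4,5}->{2,3}; U {1,2,3,4}->{3,4}
Constraint 3 (W != Y) on D(W)={2,3} D(Y)={1,2,3,4}: no change
So after constraint 3: D(U) = {3,4}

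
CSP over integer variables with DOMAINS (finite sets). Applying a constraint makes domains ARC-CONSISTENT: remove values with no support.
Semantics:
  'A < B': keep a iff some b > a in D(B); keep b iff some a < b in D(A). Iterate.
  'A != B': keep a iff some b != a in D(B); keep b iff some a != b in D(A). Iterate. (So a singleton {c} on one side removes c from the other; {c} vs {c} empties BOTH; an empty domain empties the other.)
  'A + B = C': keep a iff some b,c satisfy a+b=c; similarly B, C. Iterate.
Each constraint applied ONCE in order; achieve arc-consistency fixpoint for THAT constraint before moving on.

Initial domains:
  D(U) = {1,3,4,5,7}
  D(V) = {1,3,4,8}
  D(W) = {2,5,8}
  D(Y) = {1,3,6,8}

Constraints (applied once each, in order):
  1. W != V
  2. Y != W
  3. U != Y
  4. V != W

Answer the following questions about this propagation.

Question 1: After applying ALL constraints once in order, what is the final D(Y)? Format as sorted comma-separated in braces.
Constraint 1 (W != V) on D(W)={2,5,8} D(V)={1,3,4,8}: no change
Constraint 2 (Y != W) on D(Y)={1,3,6,8} D(W)={2,5,8}: no change
Constraint 3 (U != Y) on D(U)={1,3,4,5,7} D(Y)={1,3,6,8}: no change
Constraint 4 (V != W) on D(V)={1,3,4,8} D(W)={2,5,8}: no change
So after all 4 constraints: D(Y) = {1,3,6,8}

Answer: {1,3,6,8}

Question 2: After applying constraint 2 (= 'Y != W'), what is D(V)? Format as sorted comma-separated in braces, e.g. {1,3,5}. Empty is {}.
Answer: {1,3,4,8}

Derivation:
Constraint 1 (W != V) on D(W)={2,5,8} D(V)={1,3,4,8}: no change
Constraint 2 (Y != W) on D(Y)={1,3,6,8} D(W)={2,5,8}: no change
So after constraint 2: D(V) = {1,3,4,8}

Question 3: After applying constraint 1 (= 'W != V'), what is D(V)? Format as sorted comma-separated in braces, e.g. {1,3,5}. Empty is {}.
Constraint 1 (W != V) on D(W)={2,5,8} D(V)={1,3,4,8}: no change
So after constraint 1: D(V) = {1,3,4,8}

Answer: {1,3,4,8}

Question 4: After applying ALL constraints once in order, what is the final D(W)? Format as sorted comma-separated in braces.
Constraint 1 (W != V) on D(W)={2,5,8} D(V)={1,3,4,8}: no change
Constraint 2 (Y != W) on D(Y)={1,3,6,8} D(W)={2,5,8}: no change
Constraint 3 (U != Y) on D(U)={1,3,4,5,7} D(Y)={1,3,6,8}: no change
Constraint 4 (V != W) on D(V)={1,3,4,8} D(W)={2,5,8}: no change
So after all 4 constraints: D(W) = {2,5,8}

Answer: {2,5,8}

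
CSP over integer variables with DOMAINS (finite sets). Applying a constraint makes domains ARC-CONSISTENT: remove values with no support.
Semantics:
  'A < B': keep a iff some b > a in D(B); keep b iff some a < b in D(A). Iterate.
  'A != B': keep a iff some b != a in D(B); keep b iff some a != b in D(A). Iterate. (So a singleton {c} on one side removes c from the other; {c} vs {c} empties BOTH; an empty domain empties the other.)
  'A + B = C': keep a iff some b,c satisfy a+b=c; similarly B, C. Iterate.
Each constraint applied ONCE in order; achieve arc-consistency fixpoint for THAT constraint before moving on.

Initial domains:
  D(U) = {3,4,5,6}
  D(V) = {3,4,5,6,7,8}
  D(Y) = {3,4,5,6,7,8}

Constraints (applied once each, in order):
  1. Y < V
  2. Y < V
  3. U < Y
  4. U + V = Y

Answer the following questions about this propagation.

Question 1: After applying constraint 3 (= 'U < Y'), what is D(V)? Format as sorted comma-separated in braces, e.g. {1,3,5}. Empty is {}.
Constraint 1 (Y < V) on D(Y)={3,4,5,6,7,8} D(V)={3,4,5,6,7,8}: Y {3,4,5,6,7,8}->{3,4,5,6,7}; V {3,4,5,6,7,8}->{4,5,6,7,8}
Constraint 2 (Y < V) on D(Y)={3,4,5,6,7} D(V)={4,5,6,7,8}: no change
Constraint 3 (U < Y) on D(U)={3,4,5,6} D(Y)={3,4,5,6,7}: Y {3,4,5,6,7}->{4,5,6,7}
So after constraint 3: D(V) = {4,5,6,7,8}

Answer: {4,5,6,7,8}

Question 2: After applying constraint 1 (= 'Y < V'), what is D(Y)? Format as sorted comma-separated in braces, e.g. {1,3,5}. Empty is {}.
Constraint 1 (Y < V) on D(Y)={3,4,5,6,7,8} D(V)={3,4,5,6,7,8}: Y {3,4,5,6,7,8}->{3,4,5,6,7}; V {3,4,5,6,7,8}->{4,5,6,7,8}
So after constraint 1: D(Y) = {3,4,5,6,7}

Answer: {3,4,5,6,7}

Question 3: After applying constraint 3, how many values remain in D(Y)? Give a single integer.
Answer: 4

Derivation:
Constraint 1 (Y < V) on D(Y)={3,4,5,6,7,8} D(V)={3,4,5,6,7,8}: Y {3,4,5,6,7,8}->{3,4,5,6,7}; V {3,4,5,6,7,8}->{4,5,6,7,8}
Constraint 2 (Y < V) on D(Y)={3,4,5,6,7} D(V)={4,5,6,7,8}: no change
Constraint 3 (U < Y) on D(U)={3,4,5,6} D(Y)={3,4,5,6,7}: Y {3,4,5,6,7}->{4,5,6,7}
So after constraint 3: D(Y)={4,5,6,7}, size = 4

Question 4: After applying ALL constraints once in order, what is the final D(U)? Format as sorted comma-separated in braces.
Answer: {3}

Derivation:
Constraint 1 (Y < V) on D(Y)={3,4,5,6,7,8} D(V)={3,4,5,6,7,8}: Y {3,4,5,6,7,8}->{3,4,5,6,7}; V {3,4,5,6,7,8}->{4,5,6,7,8}
Constraint 2 (Y < V) on D(Y)={3,4,5,6,7} D(V)={4,5,6,7,8}: no change
Constraint 3 (U < Y) on D(U)={3,4,5,6} D(Y)={3,4,5,6,7}: Y {3,4,5,6,7}->{4,5,6,7}
Constraint 4 (U + V = Y) on D(U)={3,4,5,6} D(V)={4,5,6,7,8} D(Y)={4,5,6,7}: U {3,4,5,6}->{3}; V {4,5,6,7,8}->{4}; Y {4,5,6,7}->{7}
So after all 4 constraints: D(U) = {3}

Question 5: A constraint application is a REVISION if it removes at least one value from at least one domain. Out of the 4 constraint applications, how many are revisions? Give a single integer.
Constraint 1 (Y < V) on D(Y)={3,4,5,6,7,8} D(V)={3,4,5,6,7,8}: Y {3,4,5,6,7,8}->{3,4,5,6,7}; V {3,4,5,6,7,8}->{4,5,6,7,8} => REVISION
Constraint 2 (Y < V) on D(Y)={3,4,5,6,7} D(V)={4,5,6,7,8}: no change => not a revision
Constraint 3 (U < Y) on D(U)={3,4,5,6} D(Y)={3,4,5,6,7}: Y {3,4,5,6,7}->{4,5,6,7} => REVISION
Constraint 4 (U + V = Y) on D(U)={3,4,5,6} D(V)={4,5,6,7,8} D(Y)={4,5,6,7}: U {3,4,5,6}->{3}; V {4,5,6,7,8}->{4}; Y {4,5,6,7}->{7} => REVISION
Total revisions = 3

Answer: 3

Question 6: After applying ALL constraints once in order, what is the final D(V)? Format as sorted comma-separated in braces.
Answer: {4}

Derivation:
Constraint 1 (Y < V) on D(Y)={3,4,5,6,7,8} D(V)={3,4,5,6,7,8}: Y {3,4,5,6,7,8}->{3,4,5,6,7}; V {3,4,5,6,7,8}->{4,5,6,7,8}
Constraint 2 (Y < V) on D(Y)={3,4,5,6,7} D(V)={4,5,6,7,8}: no change
Constraint 3 (U < Y) on D(U)={3,4,5,6} D(Y)={3,4,5,6,7}: Y {3,4,5,6,7}->{4,5,6,7}
Constraint 4 (U + V = Y) on D(U)={3,4,5,6} D(V)={4,5,6,7,8} D(Y)={4,5,6,7}: U {3,4,5,6}->{3}; V {4,5,6,7,8}->{4}; Y {4,5,6,7}->{7}
So after all 4 constraints: D(V) = {4}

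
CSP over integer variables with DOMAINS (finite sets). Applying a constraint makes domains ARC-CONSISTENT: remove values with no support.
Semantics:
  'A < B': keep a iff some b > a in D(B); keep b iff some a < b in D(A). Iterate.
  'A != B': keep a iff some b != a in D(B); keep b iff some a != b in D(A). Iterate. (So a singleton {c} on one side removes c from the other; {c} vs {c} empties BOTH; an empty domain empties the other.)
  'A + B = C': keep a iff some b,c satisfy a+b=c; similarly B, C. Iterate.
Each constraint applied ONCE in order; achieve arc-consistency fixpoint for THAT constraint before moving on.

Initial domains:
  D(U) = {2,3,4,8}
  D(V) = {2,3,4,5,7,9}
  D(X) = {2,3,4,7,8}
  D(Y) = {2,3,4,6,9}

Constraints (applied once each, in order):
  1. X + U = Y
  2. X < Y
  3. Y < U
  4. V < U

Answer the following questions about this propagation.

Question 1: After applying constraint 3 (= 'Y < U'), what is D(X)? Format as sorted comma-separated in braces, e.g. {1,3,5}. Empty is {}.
Constraint 1 (X + U = Y) on D(X)={2,3,4,7,8} D(U)={2,3,4,8} D(Y)={2,3,4,6,9}: X {2,3,4,7,8}->{2,3,4,7}; U {2,3,4,8}->{2,3,4}; Y {2,3,4,6,9}->{4,6,9}
Constraint 2 (X < Y) on D(X)={2,3,4,7} D(Y)={4,6,9}: no change
Constraint 3 (Y < U) on D(Y)={4,6,9} D(U)={2,3,4}: Y {4,6,9}->{}; U {2,3,4}->{}
So after constraint 3: D(X) = {2,3,4,7}

Answer: {2,3,4,7}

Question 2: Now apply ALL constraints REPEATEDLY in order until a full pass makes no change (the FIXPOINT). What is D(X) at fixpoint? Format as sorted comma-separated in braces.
Answer: {}

Derivation:
pass 0 (initial): D(X)={2,3,4,7,8}
pass 1: U {2,3,4,8}->{}; V {2,3,4,5,7,9}->{}; X {2,3,4,7,8}->{2,3,4,7}; Y {2,3,4,6,9}->{}
pass 2: X {2,3,4,7}->{}
pass 3: no change
Fixpoint after 3 passes: D(X) = {}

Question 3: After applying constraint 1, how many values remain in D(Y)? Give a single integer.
Constraint 1 (X + U = Y) on D(X)={2,3,4,7,8} D(U)={2,3,4,8} D(Y)={2,3,4,6,9}: X {2,3,4,7,8}->{2,3,4,7}; U {2,3,4,8}->{2,3,4}; Y {2,3,4,6,9}->{4,6,9}
So after constraint 1: D(Y)={4,6,9}, size = 3

Answer: 3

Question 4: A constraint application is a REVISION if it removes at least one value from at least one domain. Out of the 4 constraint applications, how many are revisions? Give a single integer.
Constraint 1 (X + U = Y) on D(X)={2,3,4,7,8} D(U)={2,3,4,8} D(Y)={2,3,4,6,9}: X {2,3,4,7,8}->{2,3,4,7}; U {2,3,4,8}->{2,3,4}; Y {2,3,4,6,9}->{4,6,9} => REVISION
Constraint 2 (X < Y) on D(X)={2,3,4,7} D(Y)={4,6,9}: no change => not a revision
Constraint 3 (Y < U) on D(Y)={4,6,9} D(U)={2,3,4}: Y {4,6,9}->{}; U {2,3,4}->{} => REVISION
Constraint 4 (V < U) on D(V)={2,3,4,5,7,9} D(U)={}: V {2,3,4,5,7,9}->{} => REVISION
Total revisions = 3

Answer: 3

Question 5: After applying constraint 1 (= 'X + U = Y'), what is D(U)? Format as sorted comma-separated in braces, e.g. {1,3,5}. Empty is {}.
Answer: {2,3,4}

Derivation:
Constraint 1 (X + U = Y) on D(X)={2,3,4,7,8} D(U)={2,3,4,8} D(Y)={2,3,4,6,9}: X {2,3,4,7,8}->{2,3,4,7}; U {2,3,4,8}->{2,3,4}; Y {2,3,4,6,9}->{4,6,9}
So after constraint 1: D(U) = {2,3,4}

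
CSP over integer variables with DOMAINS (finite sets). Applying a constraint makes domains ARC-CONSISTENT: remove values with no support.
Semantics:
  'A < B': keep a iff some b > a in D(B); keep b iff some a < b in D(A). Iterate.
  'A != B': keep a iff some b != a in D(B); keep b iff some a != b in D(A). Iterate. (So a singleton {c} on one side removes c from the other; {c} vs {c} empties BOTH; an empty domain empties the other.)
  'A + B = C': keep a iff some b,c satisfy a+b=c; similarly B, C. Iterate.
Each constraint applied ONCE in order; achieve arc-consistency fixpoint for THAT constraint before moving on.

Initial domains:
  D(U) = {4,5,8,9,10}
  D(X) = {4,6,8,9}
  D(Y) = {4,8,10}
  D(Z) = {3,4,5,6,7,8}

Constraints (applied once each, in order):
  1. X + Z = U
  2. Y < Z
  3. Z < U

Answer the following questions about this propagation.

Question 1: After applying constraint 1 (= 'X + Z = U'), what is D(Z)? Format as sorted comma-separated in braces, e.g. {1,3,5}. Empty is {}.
Constraint 1 (X + Z = U) on D(X)={4,6,8,9} D(Z)={3,4,5,6,7,8} D(U)={4,5,8,9,10}: X {4,6,8,9}->{4,6}; Z {3,4,5,6,7,8}->{3,4,5,6}; U {4,5,8,9,10}->{8,9,10}
So after constraint 1: D(Z) = {3,4,5,6}

Answer: {3,4,5,6}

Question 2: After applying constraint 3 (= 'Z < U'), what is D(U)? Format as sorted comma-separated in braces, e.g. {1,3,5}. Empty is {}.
Answer: {8,9,10}

Derivation:
Constraint 1 (X + Z = U) on D(X)={4,6,8,9} D(Z)={3,4,5,6,7,8} D(U)={4,5,8,9,10}: X {4,6,8,9}->{4,6}; Z {3,4,5,6,7,8}->{3,4,5,6}; U {4,5,8,9,10}->{8,9,10}
Constraint 2 (Y < Z) on D(Y)={4,8,10} D(Z)={3,4,5,6}: Y {4,8,10}->{4}; Z {3,4,5,6}->{5,6}
Constraint 3 (Z < U) on D(Z)={5,6} D(U)={8,9,10}: no change
So after constraint 3: D(U) = {8,9,10}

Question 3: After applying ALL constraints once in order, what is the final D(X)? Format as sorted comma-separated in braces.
Constraint 1 (X + Z = U) on D(X)={4,6,8,9} D(Z)={3,4,5,6,7,8} D(U)={4,5,8,9,10}: X {4,6,8,9}->{4,6}; Z {3,4,5,6,7,8}->{3,4,5,6}; U {4,5,8,9,10}->{8,9,10}
Constraint 2 (Y < Z) on D(Y)={4,8,10} D(Z)={3,4,5,6}: Y {4,8,10}->{4}; Z {3,4,5,6}->{5,6}
Constraint 3 (Z < U) on D(Z)={5,6} D(U)={8,9,10}: no change
So after all 3 constraints: D(X) = {4,6}

Answer: {4,6}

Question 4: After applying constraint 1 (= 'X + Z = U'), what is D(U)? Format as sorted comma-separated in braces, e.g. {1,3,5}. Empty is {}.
Constraint 1 (X + Z = U) on D(X)={4,6,8,9} D(Z)={3,4,5,6,7,8} D(U)={4,5,8,9,10}: X {4,6,8,9}->{4,6}; Z {3,4,5,6,7,8}->{3,4,5,6}; U {4,5,8,9,10}->{8,9,10}
So after constraint 1: D(U) = {8,9,10}

Answer: {8,9,10}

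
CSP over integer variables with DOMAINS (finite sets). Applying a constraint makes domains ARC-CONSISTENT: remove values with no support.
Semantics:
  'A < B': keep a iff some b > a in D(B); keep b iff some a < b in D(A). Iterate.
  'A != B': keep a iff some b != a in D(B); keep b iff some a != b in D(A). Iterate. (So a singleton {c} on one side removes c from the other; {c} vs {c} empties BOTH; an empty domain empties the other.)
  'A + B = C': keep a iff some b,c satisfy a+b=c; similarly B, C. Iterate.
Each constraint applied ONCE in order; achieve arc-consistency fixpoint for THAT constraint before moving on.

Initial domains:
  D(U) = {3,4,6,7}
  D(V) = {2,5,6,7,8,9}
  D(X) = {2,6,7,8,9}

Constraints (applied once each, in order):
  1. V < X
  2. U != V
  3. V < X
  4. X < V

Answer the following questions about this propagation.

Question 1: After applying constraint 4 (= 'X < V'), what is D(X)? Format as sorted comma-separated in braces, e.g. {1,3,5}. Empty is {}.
Constraint 1 (V < X) on D(V)={2,5,6,7,8,9} D(X)={2,6,7,8,9}: V {2,5,6,7,8,9}->{2,5,6,7,8}; X {2,6,7,8,9}->{6,7,8,9}
Constraint 2 (U != V) on D(U)={3,4,6,7} D(V)={2,5,6,7,8}: no change
Constraint 3 (V < X) on D(V)={2,5,6,7,8} D(X)={6,7,8,9}: no change
Constraint 4 (X < V) on D(X)={6,7,8,9} D(V)={2,5,6,7,8}: X {6,7,8,9}->{6,7}; V {2,5,6,7,8}->{7,8}
So after constraint 4: D(X) = {6,7}

Answer: {6,7}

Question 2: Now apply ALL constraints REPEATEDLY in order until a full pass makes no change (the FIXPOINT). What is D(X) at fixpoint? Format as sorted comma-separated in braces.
Answer: {}

Derivation:
pass 0 (initial): D(X)={2,6,7,8,9}
pass 1: V {2,5,6,7,8,9}->{7,8}; X {2,6,7,8,9}->{6,7}
pass 2: U {3,4,6,7}->{}; V {7,8}->{}; X {6,7}->{}
pass 3: no change
Fixpoint after 3 passes: D(X) = {}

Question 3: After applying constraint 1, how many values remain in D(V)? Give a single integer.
Constraint 1 (V < X) on D(V)={2,5,6,7,8,9} D(X)={2,6,7,8,9}: V {2,5,6,7,8,9}->{2,5,6,7,8}; X {2,6,7,8,9}->{6,7,8,9}
So after constraint 1: D(V)={2,5,6,7,8}, size = 5

Answer: 5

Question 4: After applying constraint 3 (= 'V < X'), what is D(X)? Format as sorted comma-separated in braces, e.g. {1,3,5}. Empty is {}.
Answer: {6,7,8,9}

Derivation:
Constraint 1 (V < X) on D(V)={2,5,6,7,8,9} D(X)={2,6,7,8,9}: V {2,5,6,7,8,9}->{2,5,6,7,8}; X {2,6,7,8,9}->{6,7,8,9}
Constraint 2 (U != V) on D(U)={3,4,6,7} D(V)={2,5,6,7,8}: no change
Constraint 3 (V < X) on D(V)={2,5,6,7,8} D(X)={6,7,8,9}: no change
So after constraint 3: D(X) = {6,7,8,9}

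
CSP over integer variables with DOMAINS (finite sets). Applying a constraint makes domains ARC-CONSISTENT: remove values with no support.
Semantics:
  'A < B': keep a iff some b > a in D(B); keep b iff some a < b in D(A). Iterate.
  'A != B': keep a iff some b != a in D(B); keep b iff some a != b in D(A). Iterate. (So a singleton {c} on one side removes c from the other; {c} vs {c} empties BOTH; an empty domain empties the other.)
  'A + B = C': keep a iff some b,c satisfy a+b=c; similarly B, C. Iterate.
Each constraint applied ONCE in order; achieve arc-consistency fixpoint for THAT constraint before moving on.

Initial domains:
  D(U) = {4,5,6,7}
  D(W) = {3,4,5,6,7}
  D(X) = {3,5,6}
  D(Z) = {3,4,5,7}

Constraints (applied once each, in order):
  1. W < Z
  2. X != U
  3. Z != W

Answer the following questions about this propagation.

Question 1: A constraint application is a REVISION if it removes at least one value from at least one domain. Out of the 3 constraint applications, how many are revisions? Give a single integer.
Constraint 1 (W < Z) on D(W)={3,4,5,6,7} D(Z)={3,4,5,7}: W {3,4,5,6,7}->{3,4,5,6}; Z {3,4,5,7}->{4,5,7} => REVISION
Constraint 2 (X != U) on D(X)={3,5,6} D(U)={4,5,6,7}: no change => not a revision
Constraint 3 (Z != W) on D(Z)={4,5,7} D(W)={3,4,5,6}: no change => not a revision
Total revisions = 1

Answer: 1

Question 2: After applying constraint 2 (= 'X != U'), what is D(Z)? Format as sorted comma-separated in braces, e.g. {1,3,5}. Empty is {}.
Constraint 1 (W < Z) on D(W)={3,4,5,6,7} D(Z)={3,4,5,7}: W {3,4,5,6,7}->{3,4,5,6}; Z {3,4,5,7}->{4,5,7}
Constraint 2 (X != U) on D(X)={3,5,6} D(U)={4,5,6,7}: no change
So after constraint 2: D(Z) = {4,5,7}

Answer: {4,5,7}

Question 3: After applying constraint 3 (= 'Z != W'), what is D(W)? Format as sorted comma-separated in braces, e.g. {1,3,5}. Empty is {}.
Constraint 1 (W < Z) on D(W)={3,4,5,6,7} D(Z)={3,4,5,7}: W {3,4,5,6,7}->{3,4,5,6}; Z {3,4,5,7}->{4,5,7}
Constraint 2 (X != U) on D(X)={3,5,6} D(U)={4,5,6,7}: no change
Constraint 3 (Z != W) on D(Z)={4,5,7} D(W)={3,4,5,6}: no change
So after constraint 3: D(W) = {3,4,5,6}

Answer: {3,4,5,6}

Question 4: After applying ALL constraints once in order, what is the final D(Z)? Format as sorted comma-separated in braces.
Answer: {4,5,7}

Derivation:
Constraint 1 (W < Z) on D(W)={3,4,5,6,7} D(Z)={3,4,5,7}: W {3,4,5,6,7}->{3,4,5,6}; Z {3,4,5,7}->{4,5,7}
Constraint 2 (X != U) on D(X)={3,5,6} D(U)={4,5,6,7}: no change
Constraint 3 (Z != W) on D(Z)={4,5,7} D(W)={3,4,5,6}: no change
So after all 3 constraints: D(Z) = {4,5,7}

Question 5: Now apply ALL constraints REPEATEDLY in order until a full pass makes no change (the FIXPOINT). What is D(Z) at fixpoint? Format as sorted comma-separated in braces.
pass 0 (initial): D(Z)={3,4,5,7}
pass 1: W {3,4,5,6,7}->{3,4,5,6}; Z {3,4,5,7}->{4,5,7}
pass 2: no change
Fixpoint after 2 passes: D(Z) = {4,5,7}

Answer: {4,5,7}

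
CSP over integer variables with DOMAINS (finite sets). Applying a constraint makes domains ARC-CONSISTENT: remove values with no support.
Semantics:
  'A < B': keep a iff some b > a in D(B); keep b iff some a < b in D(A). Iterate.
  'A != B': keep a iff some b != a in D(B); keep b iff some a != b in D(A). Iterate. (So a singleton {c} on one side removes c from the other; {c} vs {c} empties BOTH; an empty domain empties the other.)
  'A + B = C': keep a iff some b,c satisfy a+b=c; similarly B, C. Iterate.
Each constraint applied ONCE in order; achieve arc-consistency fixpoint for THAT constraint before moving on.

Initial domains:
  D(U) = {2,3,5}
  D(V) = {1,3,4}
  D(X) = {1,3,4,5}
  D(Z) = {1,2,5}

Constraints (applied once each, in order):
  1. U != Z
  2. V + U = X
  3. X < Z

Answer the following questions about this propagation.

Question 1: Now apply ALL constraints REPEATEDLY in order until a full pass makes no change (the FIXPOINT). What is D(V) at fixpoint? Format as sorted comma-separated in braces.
Answer: {1}

Derivation:
pass 0 (initial): D(V)={1,3,4}
pass 1: U {2,3,5}->{2,3}; V {1,3,4}->{1,3}; X {1,3,4,5}->{3,4}; Z {1,2,5}->{5}
pass 2: V {1,3}->{1}
pass 3: no change
Fixpoint after 3 passes: D(V) = {1}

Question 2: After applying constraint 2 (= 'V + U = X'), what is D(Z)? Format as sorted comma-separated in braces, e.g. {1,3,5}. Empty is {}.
Answer: {1,2,5}

Derivation:
Constraint 1 (U != Z) on D(U)={2,3,5} D(Z)={1,2,5}: no change
Constraint 2 (V + U = X) on D(V)={1,3,4} D(U)={2,3,5} D(X)={1,3,4,5}: V {1,3,4}->{1,3}; U {2,3,5}->{2,3}; X {1,3,4,5}->{3,4,5}
So after constraint 2: D(Z) = {1,2,5}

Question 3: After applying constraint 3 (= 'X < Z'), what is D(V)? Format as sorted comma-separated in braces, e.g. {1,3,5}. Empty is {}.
Answer: {1,3}

Derivation:
Constraint 1 (U != Z) on D(U)={2,3,5} D(Z)={1,2,5}: no change
Constraint 2 (V + U = X) on D(V)={1,3,4} D(U)={2,3,5} D(X)={1,3,4,5}: V {1,3,4}->{1,3}; U {2,3,5}->{2,3}; X {1,3,4,5}->{3,4,5}
Constraint 3 (X < Z) on D(X)={3,4,5} D(Z)={1,2,5}: X {3,4,5}->{3,4}; Z {1,2,5}->{5}
So after constraint 3: D(V) = {1,3}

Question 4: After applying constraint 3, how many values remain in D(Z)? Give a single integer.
Constraint 1 (U != Z) on D(U)={2,3,5} D(Z)={1,2,5}: no change
Constraint 2 (V + U = X) on D(V)={1,3,4} D(U)={2,3,5} D(X)={1,3,4,5}: V {1,3,4}->{1,3}; U {2,3,5}->{2,3}; X {1,3,4,5}->{3,4,5}
Constraint 3 (X < Z) on D(X)={3,4,5} D(Z)={1,2,5}: X {3,4,5}->{3,4}; Z {1,2,5}->{5}
So after constraint 3: D(Z)={5}, size = 1

Answer: 1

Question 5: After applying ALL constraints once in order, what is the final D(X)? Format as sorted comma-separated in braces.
Answer: {3,4}

Derivation:
Constraint 1 (U != Z) on D(U)={2,3,5} D(Z)={1,2,5}: no change
Constraint 2 (V + U = X) on D(V)={1,3,4} D(U)={2,3,5} D(X)={1,3,4,5}: V {1,3,4}->{1,3}; U {2,3,5}->{2,3}; X {1,3,4,5}->{3,4,5}
Constraint 3 (X < Z) on D(X)={3,4,5} D(Z)={1,2,5}: X {3,4,5}->{3,4}; Z {1,2,5}->{5}
So after all 3 constraints: D(X) = {3,4}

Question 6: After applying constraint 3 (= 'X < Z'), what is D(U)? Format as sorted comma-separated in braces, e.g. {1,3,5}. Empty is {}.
Answer: {2,3}

Derivation:
Constraint 1 (U != Z) on D(U)={2,3,5} D(Z)={1,2,5}: no change
Constraint 2 (V + U = X) on D(V)={1,3,4} D(U)={2,3,5} D(X)={1,3,4,5}: V {1,3,4}->{1,3}; U {2,3,5}->{2,3}; X {1,3,4,5}->{3,4,5}
Constraint 3 (X < Z) on D(X)={3,4,5} D(Z)={1,2,5}: X {3,4,5}->{3,4}; Z {1,2,5}->{5}
So after constraint 3: D(U) = {2,3}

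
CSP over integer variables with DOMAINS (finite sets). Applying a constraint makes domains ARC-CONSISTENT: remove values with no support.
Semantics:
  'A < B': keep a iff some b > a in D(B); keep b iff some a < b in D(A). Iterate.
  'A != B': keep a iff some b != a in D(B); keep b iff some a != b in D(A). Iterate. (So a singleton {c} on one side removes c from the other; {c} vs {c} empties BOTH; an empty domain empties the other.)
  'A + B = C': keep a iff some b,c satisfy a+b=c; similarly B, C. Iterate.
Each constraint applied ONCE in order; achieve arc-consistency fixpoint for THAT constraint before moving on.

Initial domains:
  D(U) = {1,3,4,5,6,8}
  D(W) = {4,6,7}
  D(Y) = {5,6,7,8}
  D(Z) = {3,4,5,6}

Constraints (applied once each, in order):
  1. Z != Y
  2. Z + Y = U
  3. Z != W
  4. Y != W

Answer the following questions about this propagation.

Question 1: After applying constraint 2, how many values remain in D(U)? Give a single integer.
Answer: 1

Derivation:
Constraint 1 (Z != Y) on D(Z)={3,4,5,6} D(Y)={5,6,7,8}: no change
Constraint 2 (Z + Y = U) on D(Z)={3,4,5,6} D(Y)={5,6,7,8} D(U)={1,3,4,5,6,8}: Z {3,4,5,6}->{3}; Y {5,6,7,8}->{5}; U {1,3,4,5,6,8}->{8}
So after constraint 2: D(U)={8}, size = 1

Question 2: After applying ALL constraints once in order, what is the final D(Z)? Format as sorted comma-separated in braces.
Constraint 1 (Z != Y) on D(Z)={3,4,5,6} D(Y)={5,6,7,8}: no change
Constraint 2 (Z + Y = U) on D(Z)={3,4,5,6} D(Y)={5,6,7,8} D(U)={1,3,4,5,6,8}: Z {3,4,5,6}->{3}; Y {5,6,7,8}->{5}; U {1,3,4,5,6,8}->{8}
Constraint 3 (Z != W) on D(Z)={3} D(W)={4,6,7}: no change
Constraint 4 (Y != W) on D(Y)={5} D(W)={4,6,7}: no change
So after all 4 constraints: D(Z) = {3}

Answer: {3}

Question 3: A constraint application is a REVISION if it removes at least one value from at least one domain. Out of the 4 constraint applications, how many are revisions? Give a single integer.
Answer: 1

Derivation:
Constraint 1 (Z != Y) on D(Z)={3,4,5,6} D(Y)={5,6,7,8}: no change => not a revision
Constraint 2 (Z + Y = U) on D(Z)={3,4,5,6} D(Y)={5,6,7,8} D(U)={1,3,4,5,6,8}: Z {3,4,5,6}->{3}; Y {5,6,7,8}->{5}; U {1,3,4,5,6,8}->{8} => REVISION
Constraint 3 (Z != W) on D(Z)={3} D(W)={4,6,7}: no change => not a revision
Constraint 4 (Y != W) on D(Y)={5} D(W)={4,6,7}: no change => not a revision
Total revisions = 1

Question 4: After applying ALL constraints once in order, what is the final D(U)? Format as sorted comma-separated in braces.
Constraint 1 (Z != Y) on D(Z)={3,4,5,6} D(Y)={5,6,7,8}: no change
Constraint 2 (Z + Y = U) on D(Z)={3,4,5,6} D(Y)={5,6,7,8} D(U)={1,3,4,5,6,8}: Z {3,4,5,6}->{3}; Y {5,6,7,8}->{5}; U {1,3,4,5,6,8}->{8}
Constraint 3 (Z != W) on D(Z)={3} D(W)={4,6,7}: no change
Constraint 4 (Y != W) on D(Y)={5} D(W)={4,6,7}: no change
So after all 4 constraints: D(U) = {8}

Answer: {8}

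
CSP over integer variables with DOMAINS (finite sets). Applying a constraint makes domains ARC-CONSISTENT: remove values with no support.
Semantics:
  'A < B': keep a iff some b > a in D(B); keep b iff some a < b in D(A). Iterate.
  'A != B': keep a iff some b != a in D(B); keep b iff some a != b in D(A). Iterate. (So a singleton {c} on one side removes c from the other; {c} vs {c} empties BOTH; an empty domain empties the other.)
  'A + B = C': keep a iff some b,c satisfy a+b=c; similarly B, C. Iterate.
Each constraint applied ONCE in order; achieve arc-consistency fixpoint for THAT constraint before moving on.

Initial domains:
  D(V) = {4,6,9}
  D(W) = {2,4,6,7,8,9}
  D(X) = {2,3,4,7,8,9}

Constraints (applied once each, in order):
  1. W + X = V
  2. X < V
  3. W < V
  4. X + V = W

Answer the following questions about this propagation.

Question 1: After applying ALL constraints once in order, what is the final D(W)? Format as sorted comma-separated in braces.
Answer: {6,7}

Derivation:
Constraint 1 (W + X = V) on D(W)={2,4,6,7,8,9} D(X)={2,3,4,7,8,9} D(V)={4,6,9}: W {2,4,6,7,8,9}->{2,4,6,7}; X {2,3,4,7,8,9}->{2,3,4,7}
Constraint 2 (X < V) on D(X)={2,3,4,7} D(V)={4,6,9}: no change
Constraint 3 (W < V) on D(W)={2,4,6,7} D(V)={4,6,9}: no change
Constraint 4 (X + V = W) on D(X)={2,3,4,7} D(V)={4,6,9} D(W)={2,4,6,7}: X {2,3,4,7}->{2,3}; V {4,6,9}->{4}; W {2,4,6,7}->{6,7}
So after all 4 constraints: D(W) = {6,7}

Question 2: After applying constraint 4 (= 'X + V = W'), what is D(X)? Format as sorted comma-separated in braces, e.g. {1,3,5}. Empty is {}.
Answer: {2,3}

Derivation:
Constraint 1 (W + X = V) on D(W)={2,4,6,7,8,9} D(X)={2,3,4,7,8,9} D(V)={4,6,9}: W {2,4,6,7,8,9}->{2,4,6,7}; X {2,3,4,7,8,9}->{2,3,4,7}
Constraint 2 (X < V) on D(X)={2,3,4,7} D(V)={4,6,9}: no change
Constraint 3 (W < V) on D(W)={2,4,6,7} D(V)={4,6,9}: no change
Constraint 4 (X + V = W) on D(X)={2,3,4,7} D(V)={4,6,9} D(W)={2,4,6,7}: X {2,3,4,7}->{2,3}; V {4,6,9}->{4}; W {2,4,6,7}->{6,7}
So after constraint 4: D(X) = {2,3}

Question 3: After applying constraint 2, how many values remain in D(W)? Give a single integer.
Answer: 4

Derivation:
Constraint 1 (W + X = V) on D(W)={2,4,6,7,8,9} D(X)={2,3,4,7,8,9} D(V)={4,6,9}: W {2,4,6,7,8,9}->{2,4,6,7}; X {2,3,4,7,8,9}->{2,3,4,7}
Constraint 2 (X < V) on D(X)={2,3,4,7} D(V)={4,6,9}: no change
So after constraint 2: D(W)={2,4,6,7}, size = 4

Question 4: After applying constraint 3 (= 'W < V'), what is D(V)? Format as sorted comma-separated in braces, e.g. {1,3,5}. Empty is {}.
Constraint 1 (W + X = V) on D(W)={2,4,6,7,8,9} D(X)={2,3,4,7,8,9} D(V)={4,6,9}: W {2,4,6,7,8,9}->{2,4,6,7}; X {2,3,4,7,8,9}->{2,3,4,7}
Constraint 2 (X < V) on D(X)={2,3,4,7} D(V)={4,6,9}: no change
Constraint 3 (W < V) on D(W)={2,4,6,7} D(V)={4,6,9}: no change
So after constraint 3: D(V) = {4,6,9}

Answer: {4,6,9}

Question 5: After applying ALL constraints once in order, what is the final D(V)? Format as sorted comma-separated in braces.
Constraint 1 (W + X = V) on D(W)={2,4,6,7,8,9} D(X)={2,3,4,7,8,9} D(V)={4,6,9}: W {2,4,6,7,8,9}->{2,4,6,7}; X {2,3,4,7,8,9}->{2,3,4,7}
Constraint 2 (X < V) on D(X)={2,3,4,7} D(V)={4,6,9}: no change
Constraint 3 (W < V) on D(W)={2,4,6,7} D(V)={4,6,9}: no change
Constraint 4 (X + V = W) on D(X)={2,3,4,7} D(V)={4,6,9} D(W)={2,4,6,7}: X {2,3,4,7}->{2,3}; V {4,6,9}->{4}; W {2,4,6,7}->{6,7}
So after all 4 constraints: D(V) = {4}

Answer: {4}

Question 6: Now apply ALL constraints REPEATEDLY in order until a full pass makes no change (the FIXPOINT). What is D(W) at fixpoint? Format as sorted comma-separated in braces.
pass 0 (initial): D(W)={2,4,6,7,8,9}
pass 1: V {4,6,9}->{4}; W {2,4,6,7,8,9}->{6,7}; X {2,3,4,7,8,9}->{2,3}
pass 2: V {4}->{}; W {6,7}->{}; X {2,3}->{}
pass 3: no change
Fixpoint after 3 passes: D(W) = {}

Answer: {}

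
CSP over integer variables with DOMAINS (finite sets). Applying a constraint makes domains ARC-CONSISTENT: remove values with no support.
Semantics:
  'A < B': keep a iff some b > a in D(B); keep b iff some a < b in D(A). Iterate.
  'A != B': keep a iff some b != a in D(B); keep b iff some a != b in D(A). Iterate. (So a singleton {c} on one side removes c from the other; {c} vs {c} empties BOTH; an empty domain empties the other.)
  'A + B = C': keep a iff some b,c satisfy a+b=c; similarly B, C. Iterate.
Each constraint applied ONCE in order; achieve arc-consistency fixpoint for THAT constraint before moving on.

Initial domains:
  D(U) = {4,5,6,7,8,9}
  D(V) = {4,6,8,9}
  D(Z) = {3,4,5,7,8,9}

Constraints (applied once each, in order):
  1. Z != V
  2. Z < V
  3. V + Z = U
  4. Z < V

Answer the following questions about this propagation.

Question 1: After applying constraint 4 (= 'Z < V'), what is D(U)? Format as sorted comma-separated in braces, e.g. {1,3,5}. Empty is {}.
Constraint 1 (Z != V) on D(Z)={3,4,5,7,8,9} D(V)={4,6,8,9}: no change
Constraint 2 (Z < V) on D(Z)={3,4,5,7,8,9} D(V)={4,6,8,9}: Z {3,4,5,7,8,9}->{3,4,5,7,8}
Constraint 3 (V + Z = U) on D(V)={4,6,8,9} D(Z)={3,4,5,7,8} D(U)={4,5,6,7,8,9}: V {4,6,8,9}->{4,6}; Z {3,4,5,7,8}->{3,4,5}; U {4,5,6,7,8,9}->{7,8,9}
Constraint 4 (Z < V) on D(Z)={3,4,5} D(V)={4,6}: no change
So after constraint 4: D(U) = {7,8,9}

Answer: {7,8,9}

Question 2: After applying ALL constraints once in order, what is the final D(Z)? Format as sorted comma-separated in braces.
Constraint 1 (Z != V) on D(Z)={3,4,5,7,8,9} D(V)={4,6,8,9}: no change
Constraint 2 (Z < V) on D(Z)={3,4,5,7,8,9} D(V)={4,6,8,9}: Z {3,4,5,7,8,9}->{3,4,5,7,8}
Constraint 3 (V + Z = U) on D(V)={4,6,8,9} D(Z)={3,4,5,7,8} D(U)={4,5,6,7,8,9}: V {4,6,8,9}->{4,6}; Z {3,4,5,7,8}->{3,4,5}; U {4,5,6,7,8,9}->{7,8,9}
Constraint 4 (Z < V) on D(Z)={3,4,5} D(V)={4,6}: no change
So after all 4 constraints: D(Z) = {3,4,5}

Answer: {3,4,5}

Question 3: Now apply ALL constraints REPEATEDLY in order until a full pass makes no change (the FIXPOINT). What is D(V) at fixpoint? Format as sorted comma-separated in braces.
pass 0 (initial): D(V)={4,6,8,9}
pass 1: U {4,5,6,7,8,9}->{7,8,9}; V {4,6,8,9}->{4,6}; Z {3,4,5,7,8,9}->{3,4,5}
pass 2: no change
Fixpoint after 2 passes: D(V) = {4,6}

Answer: {4,6}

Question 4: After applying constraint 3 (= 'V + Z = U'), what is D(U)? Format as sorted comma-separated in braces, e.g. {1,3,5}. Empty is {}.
Constraint 1 (Z != V) on D(Z)={3,4,5,7,8,9} D(V)={4,6,8,9}: no change
Constraint 2 (Z < V) on D(Z)={3,4,5,7,8,9} D(V)={4,6,8,9}: Z {3,4,5,7,8,9}->{3,4,5,7,8}
Constraint 3 (V + Z = U) on D(V)={4,6,8,9} D(Z)={3,4,5,7,8} D(U)={4,5,6,7,8,9}: V {4,6,8,9}->{4,6}; Z {3,4,5,7,8}->{3,4,5}; U {4,5,6,7,8,9}->{7,8,9}
So after constraint 3: D(U) = {7,8,9}

Answer: {7,8,9}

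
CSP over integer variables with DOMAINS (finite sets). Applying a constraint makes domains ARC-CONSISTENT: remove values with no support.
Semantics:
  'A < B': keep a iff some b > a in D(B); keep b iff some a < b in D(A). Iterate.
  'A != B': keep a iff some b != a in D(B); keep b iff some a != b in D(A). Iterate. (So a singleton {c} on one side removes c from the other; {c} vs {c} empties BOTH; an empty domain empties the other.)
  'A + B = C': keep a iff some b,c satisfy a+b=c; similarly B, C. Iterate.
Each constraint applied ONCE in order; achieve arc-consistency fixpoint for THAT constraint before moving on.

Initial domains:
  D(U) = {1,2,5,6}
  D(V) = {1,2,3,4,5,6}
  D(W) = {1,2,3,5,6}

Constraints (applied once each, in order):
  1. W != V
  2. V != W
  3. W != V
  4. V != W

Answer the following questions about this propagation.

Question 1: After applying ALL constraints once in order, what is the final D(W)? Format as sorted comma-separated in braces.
Answer: {1,2,3,5,6}

Derivation:
Constraint 1 (W != V) on D(W)={1,2,3,5,6} D(V)={1,2,3,4,5,6}: no change
Constraint 2 (V != W) on D(V)={1,2,3,4,5,6} D(W)={1,2,3,5,6}: no change
Constraint 3 (W != V) on D(W)={1,2,3,5,6} D(V)={1,2,3,4,5,6}: no change
Constraint 4 (V != W) on D(V)={1,2,3,4,5,6} D(W)={1,2,3,5,6}: no change
So after all 4 constraints: D(W) = {1,2,3,5,6}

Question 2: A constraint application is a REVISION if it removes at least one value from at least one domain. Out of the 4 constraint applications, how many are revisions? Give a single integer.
Constraint 1 (W != V) on D(W)={1,2,3,5,6} D(V)={1,2,3,4,5,6}: no change => not a revision
Constraint 2 (V != W) on D(V)={1,2,3,4,5,6} D(W)={1,2,3,5,6}: no change => not a revision
Constraint 3 (W != V) on D(W)={1,2,3,5,6} D(V)={1,2,3,4,5,6}: no change => not a revision
Constraint 4 (V != W) on D(V)={1,2,3,4,5,6} D(W)={1,2,3,5,6}: no change => not a revision
Total revisions = 0

Answer: 0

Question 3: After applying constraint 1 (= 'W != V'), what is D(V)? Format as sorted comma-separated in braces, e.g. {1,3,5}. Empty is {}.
Answer: {1,2,3,4,5,6}

Derivation:
Constraint 1 (W != V) on D(W)={1,2,3,5,6} D(V)={1,2,3,4,5,6}: no change
So after constraint 1: D(V) = {1,2,3,4,5,6}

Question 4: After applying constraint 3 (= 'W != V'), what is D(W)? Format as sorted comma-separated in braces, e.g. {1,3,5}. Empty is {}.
Answer: {1,2,3,5,6}

Derivation:
Constraint 1 (W != V) on D(W)={1,2,3,5,6} D(V)={1,2,3,4,5,6}: no change
Constraint 2 (V != W) on D(V)={1,2,3,4,5,6} D(W)={1,2,3,5,6}: no change
Constraint 3 (W != V) on D(W)={1,2,3,5,6} D(V)={1,2,3,4,5,6}: no change
So after constraint 3: D(W) = {1,2,3,5,6}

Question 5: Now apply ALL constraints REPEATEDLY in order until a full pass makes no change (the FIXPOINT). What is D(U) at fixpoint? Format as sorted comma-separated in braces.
Answer: {1,2,5,6}

Derivation:
pass 0 (initial): D(U)={1,2,5,6}
pass 1: no change
Fixpoint after 1 passes: D(U) = {1,2,5,6}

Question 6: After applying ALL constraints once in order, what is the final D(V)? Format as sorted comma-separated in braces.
Constraint 1 (W != V) on D(W)={1,2,3,5,6} D(V)={1,2,3,4,5,6}: no change
Constraint 2 (V != W) on D(V)={1,2,3,4,5,6} D(W)={1,2,3,5,6}: no change
Constraint 3 (W != V) on D(W)={1,2,3,5,6} D(V)={1,2,3,4,5,6}: no change
Constraint 4 (V != W) on D(V)={1,2,3,4,5,6} D(W)={1,2,3,5,6}: no change
So after all 4 constraints: D(V) = {1,2,3,4,5,6}

Answer: {1,2,3,4,5,6}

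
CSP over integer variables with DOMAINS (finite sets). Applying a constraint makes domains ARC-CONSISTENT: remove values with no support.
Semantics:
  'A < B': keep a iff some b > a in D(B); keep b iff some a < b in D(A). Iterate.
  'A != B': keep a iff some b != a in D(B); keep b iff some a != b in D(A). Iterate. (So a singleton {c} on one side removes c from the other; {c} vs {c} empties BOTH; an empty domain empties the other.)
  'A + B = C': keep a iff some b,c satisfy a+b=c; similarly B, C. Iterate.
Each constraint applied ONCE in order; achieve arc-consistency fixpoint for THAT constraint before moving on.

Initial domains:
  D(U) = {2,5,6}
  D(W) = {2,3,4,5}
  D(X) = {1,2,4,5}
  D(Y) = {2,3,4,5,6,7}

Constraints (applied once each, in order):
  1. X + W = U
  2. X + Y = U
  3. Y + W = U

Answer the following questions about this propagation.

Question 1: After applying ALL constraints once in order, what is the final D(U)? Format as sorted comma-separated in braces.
Answer: {5,6}

Derivation:
Constraint 1 (X + W = U) on D(X)={1,2,4,5} D(W)={2,3,4,5} D(U)={2,5,6}: X {1,2,4,5}->{1,2,4}; U {2,5,6}->{5,6}
Constraint 2 (X + Y = U) on D(X)={1,2,4} D(Y)={2,3,4,5,6,7} D(U)={5,6}: Y {2,3,4,5,6,7}->{2,3,4,5}
Constraint 3 (Y + W = U) on D(Y)={2,3,4,5} D(W)={2,3,4,5} D(U)={5,6}: Y {2,3,4,5}->{2,3,4}; W {2,3,4,5}->{2,3,4}
So after all 3 constraints: D(U) = {5,6}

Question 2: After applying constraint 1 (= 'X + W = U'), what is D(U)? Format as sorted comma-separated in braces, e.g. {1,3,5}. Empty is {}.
Answer: {5,6}

Derivation:
Constraint 1 (X + W = U) on D(X)={1,2,4,5} D(W)={2,3,4,5} D(U)={2,5,6}: X {1,2,4,5}->{1,2,4}; U {2,5,6}->{5,6}
So after constraint 1: D(U) = {5,6}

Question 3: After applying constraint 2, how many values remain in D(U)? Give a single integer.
Answer: 2

Derivation:
Constraint 1 (X + W = U) on D(X)={1,2,4,5} D(W)={2,3,4,5} D(U)={2,5,6}: X {1,2,4,5}->{1,2,4}; U {2,5,6}->{5,6}
Constraint 2 (X + Y = U) on D(X)={1,2,4} D(Y)={2,3,4,5,6,7} D(U)={5,6}: Y {2,3,4,5,6,7}->{2,3,4,5}
So after constraint 2: D(U)={5,6}, size = 2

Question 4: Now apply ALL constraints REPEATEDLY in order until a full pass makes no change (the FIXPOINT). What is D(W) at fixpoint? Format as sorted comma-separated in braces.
Answer: {2,3,4}

Derivation:
pass 0 (initial): D(W)={2,3,4,5}
pass 1: U {2,5,6}->{5,6}; W {2,3,4,5}->{2,3,4}; X {1,2,4,5}->{1,2,4}; Y {2,3,4,5,6,7}->{2,3,4}
pass 2: no change
Fixpoint after 2 passes: D(W) = {2,3,4}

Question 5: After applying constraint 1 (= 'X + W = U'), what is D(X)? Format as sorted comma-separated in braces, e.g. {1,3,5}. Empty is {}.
Answer: {1,2,4}

Derivation:
Constraint 1 (X + W = U) on D(X)={1,2,4,5} D(W)={2,3,4,5} D(U)={2,5,6}: X {1,2,4,5}->{1,2,4}; U {2,5,6}->{5,6}
So after constraint 1: D(X) = {1,2,4}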